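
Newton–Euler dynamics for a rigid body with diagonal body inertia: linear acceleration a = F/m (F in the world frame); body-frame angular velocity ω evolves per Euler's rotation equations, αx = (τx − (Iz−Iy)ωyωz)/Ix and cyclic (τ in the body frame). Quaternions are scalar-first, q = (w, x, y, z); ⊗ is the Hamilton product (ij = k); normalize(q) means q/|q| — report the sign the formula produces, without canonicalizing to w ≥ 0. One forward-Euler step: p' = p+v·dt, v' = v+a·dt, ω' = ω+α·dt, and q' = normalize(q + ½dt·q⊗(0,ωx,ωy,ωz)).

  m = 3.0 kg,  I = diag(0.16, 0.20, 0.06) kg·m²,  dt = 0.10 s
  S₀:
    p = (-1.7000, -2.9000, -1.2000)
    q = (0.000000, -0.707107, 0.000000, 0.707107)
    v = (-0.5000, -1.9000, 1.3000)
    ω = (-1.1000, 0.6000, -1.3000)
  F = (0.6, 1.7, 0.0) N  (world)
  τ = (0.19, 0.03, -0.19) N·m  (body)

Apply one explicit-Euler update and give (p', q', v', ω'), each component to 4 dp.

p' = p + v·dt = (-1.7500, -3.0900, -1.0700)
new velocity v' = (-0.4800, -1.8433, 1.3000)
angular accel α = (0.5050, -0.5650, -2.7267)
ω' = ω + α·dt = (-1.0495, 0.5435, -1.5727)
2q̇ = q⊗(0,ω) = (0.1414214, -0.4242642, -1.6970568, -0.4242642)
q' = normalize(q + ½dt·q⊗(0,ω)) = (0.0070, -0.7254, -0.0845, 0.6831)

p' = (-1.7500, -3.0900, -1.0700)
q' = (0.0070, -0.7254, -0.0845, 0.6831)
v' = (-0.4800, -1.8433, 1.3000)
ω' = (-1.0495, 0.5435, -1.5727)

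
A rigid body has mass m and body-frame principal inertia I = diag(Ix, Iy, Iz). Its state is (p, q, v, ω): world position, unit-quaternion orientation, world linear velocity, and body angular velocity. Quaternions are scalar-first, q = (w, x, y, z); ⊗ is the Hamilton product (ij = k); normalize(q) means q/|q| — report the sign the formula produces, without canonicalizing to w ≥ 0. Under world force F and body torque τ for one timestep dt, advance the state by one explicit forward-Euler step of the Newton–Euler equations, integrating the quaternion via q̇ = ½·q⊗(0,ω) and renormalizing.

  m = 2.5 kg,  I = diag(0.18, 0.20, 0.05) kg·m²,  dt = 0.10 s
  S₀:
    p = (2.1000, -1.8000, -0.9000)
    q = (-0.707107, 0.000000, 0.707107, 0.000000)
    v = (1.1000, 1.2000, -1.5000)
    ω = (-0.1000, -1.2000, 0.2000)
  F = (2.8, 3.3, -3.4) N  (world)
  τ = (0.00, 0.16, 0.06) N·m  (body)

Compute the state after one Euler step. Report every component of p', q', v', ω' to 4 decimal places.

new position p' = (2.2100, -1.6800, -1.0500)
v' = v + a·dt = (1.2120, 1.3320, -1.6360)
ω×(Iω) gyroscopic = (0.0360, -0.0026, 0.0024)
(τ − ω×Iω)/I = (-0.2000, 0.8130, 1.1520)
new body rate ω' = (-0.1200, -1.1187, 0.3152)
Hamilton product q⊗(0,ω) = (0.8485284, 0.2121321, 0.8485284, -0.0707107)
updated quaternion q' = (-0.6634, 0.0106, 0.7481, -0.0035)

p' = (2.2100, -1.6800, -1.0500)
q' = (-0.6634, 0.0106, 0.7481, -0.0035)
v' = (1.2120, 1.3320, -1.6360)
ω' = (-0.1200, -1.1187, 0.3152)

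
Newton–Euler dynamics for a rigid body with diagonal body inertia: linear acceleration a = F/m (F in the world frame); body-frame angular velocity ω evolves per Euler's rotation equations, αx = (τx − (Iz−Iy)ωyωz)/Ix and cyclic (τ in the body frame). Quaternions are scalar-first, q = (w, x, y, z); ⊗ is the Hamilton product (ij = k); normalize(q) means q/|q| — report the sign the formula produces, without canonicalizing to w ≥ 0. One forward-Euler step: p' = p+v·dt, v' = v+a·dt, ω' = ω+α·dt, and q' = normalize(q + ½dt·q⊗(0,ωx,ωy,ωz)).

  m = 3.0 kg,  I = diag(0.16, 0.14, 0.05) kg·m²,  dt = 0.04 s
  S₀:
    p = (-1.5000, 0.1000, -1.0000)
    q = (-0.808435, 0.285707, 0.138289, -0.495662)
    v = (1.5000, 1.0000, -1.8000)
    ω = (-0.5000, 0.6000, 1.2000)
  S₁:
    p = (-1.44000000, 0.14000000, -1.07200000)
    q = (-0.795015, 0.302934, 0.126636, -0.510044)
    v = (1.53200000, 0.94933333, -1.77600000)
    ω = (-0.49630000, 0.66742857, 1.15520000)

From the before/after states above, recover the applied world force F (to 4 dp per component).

F = (2.4000, -3.8000, 1.8000)

velocity change Δv = (0.03200000, -0.05066667, 0.02400000)
F = m·Δv/dt = (2.4000, -3.8000, 1.8000)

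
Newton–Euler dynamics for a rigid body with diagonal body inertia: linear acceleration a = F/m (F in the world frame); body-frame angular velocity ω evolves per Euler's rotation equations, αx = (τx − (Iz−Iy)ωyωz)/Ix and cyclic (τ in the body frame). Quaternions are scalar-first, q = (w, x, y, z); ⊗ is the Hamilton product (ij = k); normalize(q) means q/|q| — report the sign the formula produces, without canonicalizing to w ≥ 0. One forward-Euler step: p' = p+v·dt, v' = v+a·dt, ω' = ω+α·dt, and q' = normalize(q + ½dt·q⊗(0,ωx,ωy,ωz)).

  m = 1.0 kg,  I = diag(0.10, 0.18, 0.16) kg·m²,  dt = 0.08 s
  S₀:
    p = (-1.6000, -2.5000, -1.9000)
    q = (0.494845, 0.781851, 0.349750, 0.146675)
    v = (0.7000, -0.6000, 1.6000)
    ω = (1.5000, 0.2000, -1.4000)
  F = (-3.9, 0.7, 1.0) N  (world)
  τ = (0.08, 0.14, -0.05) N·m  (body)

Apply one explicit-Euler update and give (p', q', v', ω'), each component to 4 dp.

gyro term ω×Iω = (0.0056, 0.1260, 0.0240)
(τ − ω×Iω)/I = (0.7440, 0.0778, -0.4625)
ω + α·dt = (1.5595, 0.2062, -1.4370)
2q̇ = q⊗(0,ω) = (-1.0373815, 0.2232825, 1.4135729, -1.0610378)
q' = normalize(q + ½dt·q⊗(0,ω)) = (0.4518, 0.7881, 0.4049, 0.1039)
a = F/m = (-3.9000, 0.7000, 1.0000)
new position p' = (-1.5440, -2.5480, -1.7720)
new velocity v' = (0.3880, -0.5440, 1.6800)

p' = (-1.5440, -2.5480, -1.7720)
q' = (0.4518, 0.7881, 0.4049, 0.1039)
v' = (0.3880, -0.5440, 1.6800)
ω' = (1.5595, 0.2062, -1.4370)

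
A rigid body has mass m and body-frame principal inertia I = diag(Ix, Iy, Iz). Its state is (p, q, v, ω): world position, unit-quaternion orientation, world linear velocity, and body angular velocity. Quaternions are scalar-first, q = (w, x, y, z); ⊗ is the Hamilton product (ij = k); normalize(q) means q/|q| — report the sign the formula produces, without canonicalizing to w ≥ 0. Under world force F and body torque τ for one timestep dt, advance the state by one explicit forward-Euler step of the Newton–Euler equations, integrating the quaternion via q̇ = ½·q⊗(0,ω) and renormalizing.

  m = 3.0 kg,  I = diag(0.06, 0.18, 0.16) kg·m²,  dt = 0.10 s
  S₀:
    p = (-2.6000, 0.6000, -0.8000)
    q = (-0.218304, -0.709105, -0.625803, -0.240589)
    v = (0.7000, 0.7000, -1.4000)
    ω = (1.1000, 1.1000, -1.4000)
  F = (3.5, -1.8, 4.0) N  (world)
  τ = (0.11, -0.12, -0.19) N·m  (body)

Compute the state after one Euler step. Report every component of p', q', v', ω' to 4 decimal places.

p' = (-2.5300, 0.6700, -0.9400)
q' = (-0.1608, -0.6605, -0.6969, -0.2286)
v' = (0.8167, 0.6400, -1.2667)
ω' = (1.2320, 0.9478, -1.6095)

angular accel α = (1.3200, -1.5222, -2.0950)
new body rate ω' = (1.2320, 0.9478, -1.6095)
Hamilton product q⊗(0,ω) = (1.1315742, 0.9006377, -1.4975293, 0.2139934)
updated quaternion q' = (-0.1608, -0.6605, -0.6969, -0.2286)
p' = p + v·dt = (-2.5300, 0.6700, -0.9400)
v + (F/m)dt = (0.8167, 0.6400, -1.2667)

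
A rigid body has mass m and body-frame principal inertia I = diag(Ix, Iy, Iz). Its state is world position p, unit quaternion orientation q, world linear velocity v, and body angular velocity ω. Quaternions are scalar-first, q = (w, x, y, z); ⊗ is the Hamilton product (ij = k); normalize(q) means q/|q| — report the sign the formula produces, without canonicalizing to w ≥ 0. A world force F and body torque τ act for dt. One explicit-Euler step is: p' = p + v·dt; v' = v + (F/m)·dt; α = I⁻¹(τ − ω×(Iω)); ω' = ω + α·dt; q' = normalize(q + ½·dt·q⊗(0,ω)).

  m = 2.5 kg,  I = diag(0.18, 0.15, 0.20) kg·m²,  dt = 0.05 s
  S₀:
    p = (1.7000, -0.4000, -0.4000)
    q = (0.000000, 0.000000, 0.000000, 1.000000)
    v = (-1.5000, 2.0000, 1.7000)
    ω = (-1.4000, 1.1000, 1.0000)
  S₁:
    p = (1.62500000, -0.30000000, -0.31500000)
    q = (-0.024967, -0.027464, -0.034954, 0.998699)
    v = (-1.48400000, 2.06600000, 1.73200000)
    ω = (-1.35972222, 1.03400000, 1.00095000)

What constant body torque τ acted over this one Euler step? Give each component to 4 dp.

Δω = ω₁−ω₀ = (0.04027778, -0.06600000, 0.00095000)
precession coupling = (0.0550, 0.0280, 0.0462)
τ = I·(Δω/dt) + ω₀×(Iω₀) = (0.2000, -0.1700, 0.0500)

τ = (0.2000, -0.1700, 0.0500)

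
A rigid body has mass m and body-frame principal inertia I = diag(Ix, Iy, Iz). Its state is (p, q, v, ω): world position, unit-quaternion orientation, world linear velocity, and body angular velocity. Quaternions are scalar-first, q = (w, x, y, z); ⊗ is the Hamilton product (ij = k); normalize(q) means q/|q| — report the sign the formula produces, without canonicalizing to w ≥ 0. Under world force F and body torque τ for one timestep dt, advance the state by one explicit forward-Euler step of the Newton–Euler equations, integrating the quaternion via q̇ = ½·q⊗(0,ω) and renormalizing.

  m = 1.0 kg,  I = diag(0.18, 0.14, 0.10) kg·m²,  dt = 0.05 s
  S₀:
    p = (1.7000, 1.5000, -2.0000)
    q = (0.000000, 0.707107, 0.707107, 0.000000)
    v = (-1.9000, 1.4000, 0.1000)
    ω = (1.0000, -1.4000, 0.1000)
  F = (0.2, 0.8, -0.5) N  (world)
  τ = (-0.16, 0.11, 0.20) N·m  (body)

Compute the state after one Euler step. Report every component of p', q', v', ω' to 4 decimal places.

p' = (1.6050, 1.5700, -1.9950)
q' = (0.0071, 0.7082, 0.7047, -0.0424)
v' = (-1.8900, 1.4400, 0.0750)
ω' = (0.9540, -1.3636, 0.1720)

a = F/m = (0.2000, 0.8000, -0.5000)
p' = p + v·dt = (1.6050, 1.5700, -1.9950)
v + (F/m)dt = (-1.8900, 1.4400, 0.0750)
gyro term ω×Iω = (0.0056, 0.0080, 0.0560)
α = I⁻¹(τ − ω×Iω) = (-0.9200, 0.7286, 1.4400)
new body rate ω' = (0.9540, -1.3636, 0.1720)
Hamilton product q⊗(0,ω) = (0.2828428, 0.0707107, -0.0707107, -1.6970568)
updated quaternion q' = (0.0071, 0.7082, 0.7047, -0.0424)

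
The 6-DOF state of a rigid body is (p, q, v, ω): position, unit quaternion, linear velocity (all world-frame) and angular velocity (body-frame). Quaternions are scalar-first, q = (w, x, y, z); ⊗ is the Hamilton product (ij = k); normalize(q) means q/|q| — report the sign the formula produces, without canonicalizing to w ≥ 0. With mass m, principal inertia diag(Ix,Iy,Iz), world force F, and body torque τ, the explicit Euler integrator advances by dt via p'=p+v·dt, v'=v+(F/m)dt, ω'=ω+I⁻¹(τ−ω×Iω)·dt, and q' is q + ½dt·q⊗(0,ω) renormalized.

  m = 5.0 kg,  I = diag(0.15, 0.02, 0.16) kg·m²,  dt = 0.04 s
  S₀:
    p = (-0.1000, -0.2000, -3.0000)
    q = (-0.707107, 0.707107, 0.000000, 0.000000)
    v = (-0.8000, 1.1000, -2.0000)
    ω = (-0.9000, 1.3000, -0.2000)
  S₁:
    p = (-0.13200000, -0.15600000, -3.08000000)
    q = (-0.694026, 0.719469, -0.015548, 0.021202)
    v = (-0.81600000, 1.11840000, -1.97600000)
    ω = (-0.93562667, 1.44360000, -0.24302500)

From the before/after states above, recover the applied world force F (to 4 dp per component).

v₁ − v₀ = (-0.01600000, 0.01840000, 0.02400000)
applied force F = (-2.0000, 2.3000, 3.0000)

F = (-2.0000, 2.3000, 3.0000)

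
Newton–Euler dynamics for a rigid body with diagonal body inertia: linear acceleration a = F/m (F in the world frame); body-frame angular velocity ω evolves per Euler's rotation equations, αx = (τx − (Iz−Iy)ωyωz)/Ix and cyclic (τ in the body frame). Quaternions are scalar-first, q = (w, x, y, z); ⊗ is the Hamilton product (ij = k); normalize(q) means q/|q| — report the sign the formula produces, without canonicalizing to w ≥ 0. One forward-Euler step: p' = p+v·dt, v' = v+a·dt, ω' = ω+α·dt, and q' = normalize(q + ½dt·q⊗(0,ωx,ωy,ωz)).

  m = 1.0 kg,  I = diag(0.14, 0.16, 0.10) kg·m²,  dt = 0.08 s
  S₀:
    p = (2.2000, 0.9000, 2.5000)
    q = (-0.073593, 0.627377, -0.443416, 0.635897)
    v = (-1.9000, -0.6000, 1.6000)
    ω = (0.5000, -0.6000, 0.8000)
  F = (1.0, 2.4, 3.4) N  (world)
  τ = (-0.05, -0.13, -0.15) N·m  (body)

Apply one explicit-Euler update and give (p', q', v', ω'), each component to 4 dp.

(τ − ω×Iω)/I = (-0.5629, -0.9125, -1.4400)
new body rate ω' = (0.4550, -0.6730, 0.6848)
q⊗(0,ω) = (-1.0884557, -0.0099911, -0.1397973, -0.2135926)
updated quaternion q' = (-0.1170, 0.6264, -0.4486, 0.6267)
a = F/m = (1.0000, 2.4000, 3.4000)
p + v·dt = (2.0480, 0.8520, 2.6280)
v + (F/m)dt = (-1.8200, -0.4080, 1.8720)

p' = (2.0480, 0.8520, 2.6280)
q' = (-0.1170, 0.6264, -0.4486, 0.6267)
v' = (-1.8200, -0.4080, 1.8720)
ω' = (0.4550, -0.6730, 0.6848)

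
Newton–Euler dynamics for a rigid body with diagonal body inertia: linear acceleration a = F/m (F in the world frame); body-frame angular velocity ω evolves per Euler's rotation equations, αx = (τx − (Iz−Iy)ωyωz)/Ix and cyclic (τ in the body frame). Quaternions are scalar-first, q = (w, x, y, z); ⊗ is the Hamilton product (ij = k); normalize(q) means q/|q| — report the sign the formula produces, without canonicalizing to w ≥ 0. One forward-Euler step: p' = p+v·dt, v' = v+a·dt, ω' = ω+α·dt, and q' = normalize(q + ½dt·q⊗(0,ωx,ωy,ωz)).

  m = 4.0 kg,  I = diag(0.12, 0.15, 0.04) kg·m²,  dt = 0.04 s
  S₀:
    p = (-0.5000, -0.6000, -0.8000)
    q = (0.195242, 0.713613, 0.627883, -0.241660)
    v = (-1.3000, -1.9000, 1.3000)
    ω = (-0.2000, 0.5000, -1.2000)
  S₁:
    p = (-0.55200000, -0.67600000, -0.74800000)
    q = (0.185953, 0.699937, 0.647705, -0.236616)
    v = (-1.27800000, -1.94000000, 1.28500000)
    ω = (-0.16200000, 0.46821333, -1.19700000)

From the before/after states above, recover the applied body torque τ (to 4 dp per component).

τ = (0.1800, -0.1000, 0.0000)

Δω = ω₁−ω₀ = (0.03800000, -0.03178667, 0.00300000)
I·α + gyro = (0.1800, -0.1000, 0.0000)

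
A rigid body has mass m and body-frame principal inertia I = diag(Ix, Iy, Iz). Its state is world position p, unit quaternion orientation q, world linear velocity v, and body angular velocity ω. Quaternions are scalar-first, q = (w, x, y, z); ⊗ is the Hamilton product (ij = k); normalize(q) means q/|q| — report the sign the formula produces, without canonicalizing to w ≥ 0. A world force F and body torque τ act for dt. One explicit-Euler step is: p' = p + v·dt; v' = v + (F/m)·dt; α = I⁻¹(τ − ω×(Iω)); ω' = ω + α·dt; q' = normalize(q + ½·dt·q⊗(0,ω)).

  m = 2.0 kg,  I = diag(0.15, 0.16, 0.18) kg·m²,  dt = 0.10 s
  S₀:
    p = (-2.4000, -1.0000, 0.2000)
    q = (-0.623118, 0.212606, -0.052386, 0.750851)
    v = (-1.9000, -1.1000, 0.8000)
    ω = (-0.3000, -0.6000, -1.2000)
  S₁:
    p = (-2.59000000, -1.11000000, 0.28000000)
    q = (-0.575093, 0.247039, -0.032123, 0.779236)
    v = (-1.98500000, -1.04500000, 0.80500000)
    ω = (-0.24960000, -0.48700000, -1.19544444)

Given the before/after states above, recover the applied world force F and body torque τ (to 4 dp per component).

F = (-1.7000, 1.1000, 0.1000)
τ = (0.0900, 0.1700, 0.0100)

velocity change Δv = (-0.08500000, 0.05500000, 0.00500000)
applied force F = (-1.7000, 1.1000, 0.1000)
ω₁ − ω₀ = (0.05040000, 0.11300000, 0.00455556)
I·α + gyro = (0.0900, 0.1700, 0.0100)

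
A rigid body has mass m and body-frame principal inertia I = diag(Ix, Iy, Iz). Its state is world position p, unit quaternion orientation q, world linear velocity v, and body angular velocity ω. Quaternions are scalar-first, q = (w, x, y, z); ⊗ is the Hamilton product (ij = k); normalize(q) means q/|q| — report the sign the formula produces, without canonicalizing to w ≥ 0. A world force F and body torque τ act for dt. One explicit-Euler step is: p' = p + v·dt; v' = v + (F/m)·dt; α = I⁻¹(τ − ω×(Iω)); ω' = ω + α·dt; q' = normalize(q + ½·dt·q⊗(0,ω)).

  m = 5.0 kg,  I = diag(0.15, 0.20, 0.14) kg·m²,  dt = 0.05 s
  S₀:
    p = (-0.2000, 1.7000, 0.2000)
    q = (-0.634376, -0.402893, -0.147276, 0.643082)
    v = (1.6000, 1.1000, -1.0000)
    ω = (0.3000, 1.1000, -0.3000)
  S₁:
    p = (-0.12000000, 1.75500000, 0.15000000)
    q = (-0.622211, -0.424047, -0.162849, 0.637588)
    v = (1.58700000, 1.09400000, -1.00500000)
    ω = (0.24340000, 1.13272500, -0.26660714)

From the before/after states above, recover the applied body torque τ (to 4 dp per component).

ω₁ − ω₀ = (-0.05660000, 0.03272500, 0.03339286)
gyro term ω₀×Iω₀ = (0.0198, -0.0009, 0.0165)
I·α + gyro = (-0.1500, 0.1300, 0.1100)

τ = (-0.1500, 0.1300, 0.1100)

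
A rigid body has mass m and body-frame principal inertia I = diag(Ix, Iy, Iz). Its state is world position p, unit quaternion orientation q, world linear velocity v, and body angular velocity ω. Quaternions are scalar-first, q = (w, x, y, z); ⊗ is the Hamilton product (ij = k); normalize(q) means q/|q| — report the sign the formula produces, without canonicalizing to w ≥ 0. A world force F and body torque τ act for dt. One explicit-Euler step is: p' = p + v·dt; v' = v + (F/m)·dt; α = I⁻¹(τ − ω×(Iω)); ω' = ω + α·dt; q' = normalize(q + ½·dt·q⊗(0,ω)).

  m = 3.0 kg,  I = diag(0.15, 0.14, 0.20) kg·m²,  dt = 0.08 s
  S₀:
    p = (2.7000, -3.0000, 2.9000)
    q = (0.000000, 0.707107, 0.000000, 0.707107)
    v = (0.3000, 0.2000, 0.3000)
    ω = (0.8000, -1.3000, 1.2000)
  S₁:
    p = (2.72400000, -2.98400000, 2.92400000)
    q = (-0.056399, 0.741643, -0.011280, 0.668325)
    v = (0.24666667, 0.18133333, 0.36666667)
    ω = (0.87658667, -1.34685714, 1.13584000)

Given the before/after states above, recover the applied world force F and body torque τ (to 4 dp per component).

ω₁ − ω₀ = (0.07658667, -0.04685714, -0.06416000)
τ = I·(Δω/dt) + ω₀×(Iω₀) = (0.0500, -0.1300, -0.1500)
velocity change Δv = (-0.05333333, -0.01866667, 0.06666667)
applied force F = (-2.0000, -0.7000, 2.5000)

F = (-2.0000, -0.7000, 2.5000)
τ = (0.0500, -0.1300, -0.1500)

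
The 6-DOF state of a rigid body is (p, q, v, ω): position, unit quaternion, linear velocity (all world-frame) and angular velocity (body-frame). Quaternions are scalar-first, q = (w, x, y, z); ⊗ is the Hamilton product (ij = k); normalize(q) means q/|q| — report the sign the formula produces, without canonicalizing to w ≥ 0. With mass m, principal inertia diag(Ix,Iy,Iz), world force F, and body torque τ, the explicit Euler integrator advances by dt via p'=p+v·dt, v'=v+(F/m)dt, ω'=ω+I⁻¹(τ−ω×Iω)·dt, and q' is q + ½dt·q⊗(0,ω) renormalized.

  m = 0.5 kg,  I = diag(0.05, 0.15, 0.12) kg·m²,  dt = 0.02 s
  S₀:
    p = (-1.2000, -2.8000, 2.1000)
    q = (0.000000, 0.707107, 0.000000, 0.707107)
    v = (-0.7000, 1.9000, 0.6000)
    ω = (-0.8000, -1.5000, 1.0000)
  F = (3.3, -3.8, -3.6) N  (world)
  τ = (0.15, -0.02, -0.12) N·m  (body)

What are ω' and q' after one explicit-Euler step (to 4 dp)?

gyro term ω×Iω = (0.0450, 0.0560, 0.1200)
(τ − ω×Iω)/I = (2.1000, -0.5067, -2.0000)
ω + α·dt = (-0.7580, -1.5101, 0.9600)
2q̇ = q⊗(0,ω) = (-0.1414214, 1.0606605, -1.2727926, -1.0606605)
q' = normalize(q + ½dt·q⊗(0,ω)) = (-0.0014, 0.7176, -0.0127, 0.6964)

ω' = (-0.7580, -1.5101, 0.9600)
q' = (-0.0014, 0.7176, -0.0127, 0.6964)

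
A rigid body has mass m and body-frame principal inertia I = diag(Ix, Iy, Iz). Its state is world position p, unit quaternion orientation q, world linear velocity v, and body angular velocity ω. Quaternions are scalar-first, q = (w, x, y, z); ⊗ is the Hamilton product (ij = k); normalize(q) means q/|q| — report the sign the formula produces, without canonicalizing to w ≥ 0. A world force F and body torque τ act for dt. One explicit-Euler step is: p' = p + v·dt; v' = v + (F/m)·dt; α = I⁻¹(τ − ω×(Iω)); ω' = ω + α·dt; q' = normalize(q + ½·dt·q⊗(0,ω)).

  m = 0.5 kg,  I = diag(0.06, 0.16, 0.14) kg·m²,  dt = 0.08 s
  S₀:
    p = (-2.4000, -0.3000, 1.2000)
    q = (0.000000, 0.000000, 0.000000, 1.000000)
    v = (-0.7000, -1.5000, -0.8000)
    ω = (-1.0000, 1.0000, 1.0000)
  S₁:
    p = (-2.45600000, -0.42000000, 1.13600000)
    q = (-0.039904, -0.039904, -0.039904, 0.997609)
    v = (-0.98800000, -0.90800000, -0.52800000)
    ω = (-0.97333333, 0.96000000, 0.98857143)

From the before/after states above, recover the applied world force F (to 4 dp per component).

F = (-1.8000, 3.7000, 1.7000)

v₁ − v₀ = (-0.28800000, 0.59200000, 0.27200000)
m·(v₁−v₀)/dt = (-1.8000, 3.7000, 1.7000)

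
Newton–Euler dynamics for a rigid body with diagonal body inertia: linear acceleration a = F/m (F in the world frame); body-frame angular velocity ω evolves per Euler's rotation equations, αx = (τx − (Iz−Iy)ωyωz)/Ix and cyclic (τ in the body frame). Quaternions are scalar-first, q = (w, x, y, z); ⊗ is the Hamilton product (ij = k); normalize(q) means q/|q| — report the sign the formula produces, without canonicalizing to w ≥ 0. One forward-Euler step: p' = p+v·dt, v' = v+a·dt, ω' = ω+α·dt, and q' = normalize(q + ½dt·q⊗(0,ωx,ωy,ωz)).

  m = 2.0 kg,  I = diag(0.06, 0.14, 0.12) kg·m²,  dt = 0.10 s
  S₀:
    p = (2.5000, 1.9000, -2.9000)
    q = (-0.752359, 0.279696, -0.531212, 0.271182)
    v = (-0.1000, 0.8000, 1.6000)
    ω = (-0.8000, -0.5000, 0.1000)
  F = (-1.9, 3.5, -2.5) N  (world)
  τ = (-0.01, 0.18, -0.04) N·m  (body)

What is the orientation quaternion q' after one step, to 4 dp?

q' = (-0.7550, 0.3136, -0.5241, 0.2389)

q⊗(0,ω) = (-0.0689674, 0.6843570, 0.1312643, -0.6400535)
q + ½dt·q⊗(0,ω), renormalized = (-0.7550, 0.3136, -0.5241, 0.2389)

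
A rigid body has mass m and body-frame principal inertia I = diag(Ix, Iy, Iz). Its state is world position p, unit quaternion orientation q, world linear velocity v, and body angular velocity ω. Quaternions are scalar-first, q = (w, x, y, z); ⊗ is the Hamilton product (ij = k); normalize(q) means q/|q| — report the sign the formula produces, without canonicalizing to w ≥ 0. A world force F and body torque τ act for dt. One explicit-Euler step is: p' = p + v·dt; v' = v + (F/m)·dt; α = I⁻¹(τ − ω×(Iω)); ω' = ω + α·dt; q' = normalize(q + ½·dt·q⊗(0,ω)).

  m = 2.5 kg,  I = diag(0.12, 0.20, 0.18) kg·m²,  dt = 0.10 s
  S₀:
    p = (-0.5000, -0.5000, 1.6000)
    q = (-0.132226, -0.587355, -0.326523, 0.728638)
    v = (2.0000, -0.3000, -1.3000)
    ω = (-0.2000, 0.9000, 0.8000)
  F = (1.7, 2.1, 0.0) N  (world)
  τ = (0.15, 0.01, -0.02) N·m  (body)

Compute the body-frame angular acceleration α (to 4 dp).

ω×(Iω) gyroscopic = (-0.0144, 0.0096, -0.0144)
α = I⁻¹(τ − ω×Iω) = (1.3700, 0.0020, -0.0311)

α = (1.3700, 0.0020, -0.0311)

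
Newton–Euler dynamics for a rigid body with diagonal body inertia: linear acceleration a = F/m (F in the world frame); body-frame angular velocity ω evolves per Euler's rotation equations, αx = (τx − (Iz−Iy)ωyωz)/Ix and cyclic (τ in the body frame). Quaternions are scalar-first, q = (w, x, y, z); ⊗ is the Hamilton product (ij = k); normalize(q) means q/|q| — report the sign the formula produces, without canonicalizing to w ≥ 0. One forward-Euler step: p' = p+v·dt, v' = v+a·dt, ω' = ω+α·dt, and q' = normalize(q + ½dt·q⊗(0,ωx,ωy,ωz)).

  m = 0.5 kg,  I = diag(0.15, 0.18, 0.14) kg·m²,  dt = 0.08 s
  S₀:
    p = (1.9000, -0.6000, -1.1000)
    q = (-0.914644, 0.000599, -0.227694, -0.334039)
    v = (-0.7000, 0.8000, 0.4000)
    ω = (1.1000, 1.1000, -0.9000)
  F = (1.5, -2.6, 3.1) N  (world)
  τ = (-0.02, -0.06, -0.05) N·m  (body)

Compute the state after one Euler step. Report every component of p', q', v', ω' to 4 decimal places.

p' = (1.8440, -0.5360, -1.0680)
q' = (-0.9143, -0.0167, -0.2819, -0.2903)
v' = (-0.4600, 0.3840, 0.8960)
ω' = (1.0682, 1.0777, -0.9493)

(τ − ω×Iω)/I = (-0.3973, -0.2783, -0.6164)
new body rate ω' = (1.0682, 1.0777, -0.9493)
2q̇ = q⊗(0,ω) = (-0.0508306, -0.4337409, -1.3730122, 1.0743019)
q + ½dt·q⊗(0,ω), renormalized = (-0.9143, -0.0167, -0.2819, -0.2903)
new position p' = (1.8440, -0.5360, -1.0680)
v + (F/m)dt = (-0.4600, 0.3840, 0.8960)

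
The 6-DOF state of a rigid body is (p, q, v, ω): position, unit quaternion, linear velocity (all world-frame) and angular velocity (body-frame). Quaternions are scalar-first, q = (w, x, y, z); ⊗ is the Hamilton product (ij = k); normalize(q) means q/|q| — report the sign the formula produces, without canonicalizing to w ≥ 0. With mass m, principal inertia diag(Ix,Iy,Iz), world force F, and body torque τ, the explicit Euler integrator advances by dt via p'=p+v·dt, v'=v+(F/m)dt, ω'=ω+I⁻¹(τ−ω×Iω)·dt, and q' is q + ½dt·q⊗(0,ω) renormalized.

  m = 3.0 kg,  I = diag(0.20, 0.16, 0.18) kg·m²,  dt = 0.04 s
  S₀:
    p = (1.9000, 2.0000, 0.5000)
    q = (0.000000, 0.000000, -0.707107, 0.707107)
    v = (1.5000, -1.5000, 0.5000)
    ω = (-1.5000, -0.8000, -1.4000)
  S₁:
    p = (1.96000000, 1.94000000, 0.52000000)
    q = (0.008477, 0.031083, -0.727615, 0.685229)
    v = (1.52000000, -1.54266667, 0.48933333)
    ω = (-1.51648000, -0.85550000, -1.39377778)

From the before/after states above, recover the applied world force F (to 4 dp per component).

velocity change Δv = (0.02000000, -0.04266667, -0.01066667)
applied force F = (1.5000, -3.2000, -0.8000)

F = (1.5000, -3.2000, -0.8000)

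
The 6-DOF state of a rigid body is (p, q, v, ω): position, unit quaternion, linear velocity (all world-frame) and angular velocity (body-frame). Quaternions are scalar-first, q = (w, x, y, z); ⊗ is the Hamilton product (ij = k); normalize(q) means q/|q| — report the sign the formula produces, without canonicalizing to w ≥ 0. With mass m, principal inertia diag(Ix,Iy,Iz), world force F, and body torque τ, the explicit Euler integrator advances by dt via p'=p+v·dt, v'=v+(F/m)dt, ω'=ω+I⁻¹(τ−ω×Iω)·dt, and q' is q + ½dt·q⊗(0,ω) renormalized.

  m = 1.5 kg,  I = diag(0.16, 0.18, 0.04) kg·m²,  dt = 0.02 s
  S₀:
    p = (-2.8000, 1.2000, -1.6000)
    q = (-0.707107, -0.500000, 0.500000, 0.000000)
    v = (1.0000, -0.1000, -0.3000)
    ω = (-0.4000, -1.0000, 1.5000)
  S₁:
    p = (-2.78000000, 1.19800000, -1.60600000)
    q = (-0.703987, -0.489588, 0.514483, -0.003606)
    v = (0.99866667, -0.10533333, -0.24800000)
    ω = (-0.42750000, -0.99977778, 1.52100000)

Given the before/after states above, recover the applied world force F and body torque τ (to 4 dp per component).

Δω = ω₁−ω₀ = (-0.02750000, 0.00022222, 0.02100000)
ω₀×(Iω₀) = (0.2100, -0.0720, 0.0080)
I·α + gyro = (-0.0100, -0.0700, 0.0500)
v₁ − v₀ = (-0.00133333, -0.00533333, 0.05200000)
applied force F = (-0.1000, -0.4000, 3.9000)

F = (-0.1000, -0.4000, 3.9000)
τ = (-0.0100, -0.0700, 0.0500)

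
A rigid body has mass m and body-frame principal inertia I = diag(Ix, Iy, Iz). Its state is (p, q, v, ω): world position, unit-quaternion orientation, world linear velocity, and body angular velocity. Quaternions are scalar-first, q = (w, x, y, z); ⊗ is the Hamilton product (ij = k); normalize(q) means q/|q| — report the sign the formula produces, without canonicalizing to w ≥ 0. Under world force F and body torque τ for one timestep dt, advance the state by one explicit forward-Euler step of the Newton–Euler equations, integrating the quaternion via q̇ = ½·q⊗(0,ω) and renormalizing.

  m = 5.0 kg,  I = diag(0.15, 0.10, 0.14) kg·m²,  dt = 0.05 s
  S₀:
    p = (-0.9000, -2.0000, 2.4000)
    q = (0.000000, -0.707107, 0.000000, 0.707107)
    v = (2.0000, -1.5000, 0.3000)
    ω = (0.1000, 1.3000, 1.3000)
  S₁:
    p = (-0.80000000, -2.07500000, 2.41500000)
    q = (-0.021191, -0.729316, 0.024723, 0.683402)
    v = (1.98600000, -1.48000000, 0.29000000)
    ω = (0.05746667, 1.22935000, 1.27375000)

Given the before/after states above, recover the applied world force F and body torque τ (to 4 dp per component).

rate change Δω = (-0.04253333, -0.07065000, -0.02625000)
I·α + gyro = (-0.0600, -0.1400, -0.0800)
Δv = v₁−v₀ = (-0.01400000, 0.02000000, -0.01000000)
m·(v₁−v₀)/dt = (-1.4000, 2.0000, -1.0000)

F = (-1.4000, 2.0000, -1.0000)
τ = (-0.0600, -0.1400, -0.0800)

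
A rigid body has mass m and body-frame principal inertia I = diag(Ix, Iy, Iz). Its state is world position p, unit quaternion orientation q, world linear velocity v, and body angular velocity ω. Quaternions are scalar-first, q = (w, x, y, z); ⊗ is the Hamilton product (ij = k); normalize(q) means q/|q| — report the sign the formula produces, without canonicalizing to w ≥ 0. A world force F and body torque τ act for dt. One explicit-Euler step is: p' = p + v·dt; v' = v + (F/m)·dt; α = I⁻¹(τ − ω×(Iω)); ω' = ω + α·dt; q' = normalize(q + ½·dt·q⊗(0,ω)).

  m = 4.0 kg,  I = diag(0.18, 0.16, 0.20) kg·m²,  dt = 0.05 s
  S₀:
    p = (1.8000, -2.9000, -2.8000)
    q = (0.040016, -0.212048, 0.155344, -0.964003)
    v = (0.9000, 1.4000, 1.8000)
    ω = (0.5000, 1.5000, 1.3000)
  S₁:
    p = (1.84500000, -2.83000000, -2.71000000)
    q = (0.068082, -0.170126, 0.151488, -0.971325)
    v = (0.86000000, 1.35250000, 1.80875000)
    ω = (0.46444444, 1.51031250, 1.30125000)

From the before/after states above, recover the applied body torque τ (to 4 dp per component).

τ = (-0.0500, 0.0200, -0.0100)

rate change Δω = (-0.03555556, 0.01031250, 0.00125000)
precession coupling = (0.0780, -0.0130, -0.0150)
applied torque τ = (-0.0500, 0.0200, -0.0100)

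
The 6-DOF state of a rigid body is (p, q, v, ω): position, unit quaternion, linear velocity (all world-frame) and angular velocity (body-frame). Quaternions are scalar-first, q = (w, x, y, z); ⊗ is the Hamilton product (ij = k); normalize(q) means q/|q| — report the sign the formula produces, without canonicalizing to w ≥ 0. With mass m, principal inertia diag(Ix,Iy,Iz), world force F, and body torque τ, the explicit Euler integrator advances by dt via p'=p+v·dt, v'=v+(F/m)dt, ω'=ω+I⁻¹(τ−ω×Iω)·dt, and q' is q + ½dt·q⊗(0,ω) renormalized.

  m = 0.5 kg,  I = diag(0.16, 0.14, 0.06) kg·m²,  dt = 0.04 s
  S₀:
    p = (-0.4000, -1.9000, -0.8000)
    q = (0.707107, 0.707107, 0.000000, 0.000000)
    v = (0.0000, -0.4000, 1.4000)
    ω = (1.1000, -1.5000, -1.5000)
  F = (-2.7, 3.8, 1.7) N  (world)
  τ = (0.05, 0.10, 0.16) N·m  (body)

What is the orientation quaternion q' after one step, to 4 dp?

q' = (0.6908, 0.7218, 0.0000, -0.0424)

Hamilton product q⊗(0,ω) = (-0.7778177, 0.7778177, 0.0000000, -2.1213210)
updated quaternion q' = (0.6908, 0.7218, 0.0000, -0.0424)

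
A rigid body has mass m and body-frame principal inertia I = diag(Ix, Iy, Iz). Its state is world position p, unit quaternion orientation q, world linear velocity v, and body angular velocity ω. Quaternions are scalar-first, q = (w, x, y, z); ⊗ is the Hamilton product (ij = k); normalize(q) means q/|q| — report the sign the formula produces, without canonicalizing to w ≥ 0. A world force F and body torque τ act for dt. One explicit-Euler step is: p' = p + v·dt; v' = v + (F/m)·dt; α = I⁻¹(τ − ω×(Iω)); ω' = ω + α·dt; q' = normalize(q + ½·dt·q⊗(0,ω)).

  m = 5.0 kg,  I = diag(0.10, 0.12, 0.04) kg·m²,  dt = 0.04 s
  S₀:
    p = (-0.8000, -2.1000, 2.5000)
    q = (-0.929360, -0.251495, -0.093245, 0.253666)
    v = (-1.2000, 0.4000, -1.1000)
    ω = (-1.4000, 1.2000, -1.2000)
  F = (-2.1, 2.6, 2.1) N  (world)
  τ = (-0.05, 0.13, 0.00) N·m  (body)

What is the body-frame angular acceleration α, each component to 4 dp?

α = (-1.6520, 0.2433, 0.8400)

gyro term ω×Iω = (0.1152, 0.1008, -0.0336)
(τ − ω×Iω)/I = (-1.6520, 0.2433, 0.8400)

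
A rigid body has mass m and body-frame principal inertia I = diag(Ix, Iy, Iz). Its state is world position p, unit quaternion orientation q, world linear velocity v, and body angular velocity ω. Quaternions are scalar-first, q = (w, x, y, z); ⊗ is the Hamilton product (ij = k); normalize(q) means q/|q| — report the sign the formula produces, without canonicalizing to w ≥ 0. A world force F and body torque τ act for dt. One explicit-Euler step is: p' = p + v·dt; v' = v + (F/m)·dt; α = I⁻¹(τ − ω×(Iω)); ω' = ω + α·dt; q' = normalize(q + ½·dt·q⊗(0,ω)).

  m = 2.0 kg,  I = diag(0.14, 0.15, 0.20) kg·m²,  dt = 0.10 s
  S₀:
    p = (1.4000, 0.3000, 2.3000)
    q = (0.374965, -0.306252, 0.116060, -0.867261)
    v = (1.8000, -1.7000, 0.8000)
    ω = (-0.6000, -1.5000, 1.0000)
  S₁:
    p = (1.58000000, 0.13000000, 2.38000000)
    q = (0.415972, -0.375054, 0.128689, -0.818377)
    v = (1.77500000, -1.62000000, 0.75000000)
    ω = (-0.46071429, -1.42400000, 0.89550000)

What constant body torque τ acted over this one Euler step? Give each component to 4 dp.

rate change Δω = (0.13928571, 0.07600000, -0.10450000)
precession coupling = (-0.0750, 0.0360, 0.0090)
τ = I·(Δω/dt) + ω₀×(Iω₀) = (0.1200, 0.1500, -0.2000)

τ = (0.1200, 0.1500, -0.2000)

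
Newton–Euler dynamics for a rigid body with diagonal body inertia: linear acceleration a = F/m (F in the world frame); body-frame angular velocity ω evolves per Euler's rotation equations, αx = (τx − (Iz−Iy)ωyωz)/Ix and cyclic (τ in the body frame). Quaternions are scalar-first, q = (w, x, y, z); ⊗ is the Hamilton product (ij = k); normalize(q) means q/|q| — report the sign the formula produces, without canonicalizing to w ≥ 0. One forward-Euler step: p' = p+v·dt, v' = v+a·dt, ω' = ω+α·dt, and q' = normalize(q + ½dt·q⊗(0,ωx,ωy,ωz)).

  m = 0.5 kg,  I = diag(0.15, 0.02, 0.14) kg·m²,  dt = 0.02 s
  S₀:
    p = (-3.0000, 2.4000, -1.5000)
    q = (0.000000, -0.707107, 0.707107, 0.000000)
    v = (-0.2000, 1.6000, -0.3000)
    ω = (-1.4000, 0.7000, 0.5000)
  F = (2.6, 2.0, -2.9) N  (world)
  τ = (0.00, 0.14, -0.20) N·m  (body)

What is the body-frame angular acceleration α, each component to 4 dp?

α = (-0.2800, 7.3500, -2.3386)

precession coupling ω×(Iω) = (0.0420, -0.0070, 0.1274)
(τ − ω×Iω)/I = (-0.2800, 7.3500, -2.3386)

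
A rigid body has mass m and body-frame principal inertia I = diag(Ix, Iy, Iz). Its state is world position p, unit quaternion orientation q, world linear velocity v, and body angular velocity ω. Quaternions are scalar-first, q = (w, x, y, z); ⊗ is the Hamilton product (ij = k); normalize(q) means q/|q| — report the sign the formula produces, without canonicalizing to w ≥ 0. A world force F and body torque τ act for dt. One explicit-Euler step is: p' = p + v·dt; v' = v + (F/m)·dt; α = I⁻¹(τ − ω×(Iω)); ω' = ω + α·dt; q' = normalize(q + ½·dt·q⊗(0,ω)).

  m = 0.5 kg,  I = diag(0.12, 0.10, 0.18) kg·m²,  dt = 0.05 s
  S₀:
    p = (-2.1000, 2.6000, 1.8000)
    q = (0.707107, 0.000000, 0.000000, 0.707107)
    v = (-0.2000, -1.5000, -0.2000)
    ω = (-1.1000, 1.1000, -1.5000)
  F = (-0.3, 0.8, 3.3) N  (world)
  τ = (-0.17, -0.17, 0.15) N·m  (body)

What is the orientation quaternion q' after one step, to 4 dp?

q' = (0.7326, -0.0388, 0.0000, 0.6796)

Hamilton product q⊗(0,ω) = (1.0606605, -1.5556354, 0.0000000, -1.0606605)
q + ½dt·q⊗(0,ω), renormalized = (0.7326, -0.0388, 0.0000, 0.6796)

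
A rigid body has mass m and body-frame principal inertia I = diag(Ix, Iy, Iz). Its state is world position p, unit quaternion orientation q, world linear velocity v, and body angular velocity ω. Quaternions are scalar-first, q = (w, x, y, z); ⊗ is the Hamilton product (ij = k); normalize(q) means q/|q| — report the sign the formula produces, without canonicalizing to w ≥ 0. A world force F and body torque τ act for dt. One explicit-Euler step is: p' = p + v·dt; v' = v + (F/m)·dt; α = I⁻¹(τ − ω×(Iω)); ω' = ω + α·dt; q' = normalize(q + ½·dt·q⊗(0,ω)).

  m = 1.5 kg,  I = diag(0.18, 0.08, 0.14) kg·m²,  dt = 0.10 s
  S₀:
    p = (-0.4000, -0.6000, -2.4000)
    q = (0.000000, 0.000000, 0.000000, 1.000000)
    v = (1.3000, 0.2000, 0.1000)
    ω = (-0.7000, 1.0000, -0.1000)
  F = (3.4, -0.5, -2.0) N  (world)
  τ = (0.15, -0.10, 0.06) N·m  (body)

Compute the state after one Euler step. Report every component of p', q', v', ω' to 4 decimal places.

ω×(Iω) gyroscopic = (-0.0060, 0.0028, 0.0700)
angular accel α = (0.8667, -1.2850, -0.0714)
ω' = ω + α·dt = (-0.6133, 0.8715, -0.1071)
2q̇ = q⊗(0,ω) = (0.1000000, -1.0000000, -0.7000000, 0.0000000)
updated quaternion q' = (0.0050, -0.0499, -0.0349, 0.9981)
a = (2.2667, -0.3333, -1.3333)
p' = p + v·dt = (-0.2700, -0.5800, -2.3900)
new velocity v' = (1.5267, 0.1667, -0.0333)

p' = (-0.2700, -0.5800, -2.3900)
q' = (0.0050, -0.0499, -0.0349, 0.9981)
v' = (1.5267, 0.1667, -0.0333)
ω' = (-0.6133, 0.8715, -0.1071)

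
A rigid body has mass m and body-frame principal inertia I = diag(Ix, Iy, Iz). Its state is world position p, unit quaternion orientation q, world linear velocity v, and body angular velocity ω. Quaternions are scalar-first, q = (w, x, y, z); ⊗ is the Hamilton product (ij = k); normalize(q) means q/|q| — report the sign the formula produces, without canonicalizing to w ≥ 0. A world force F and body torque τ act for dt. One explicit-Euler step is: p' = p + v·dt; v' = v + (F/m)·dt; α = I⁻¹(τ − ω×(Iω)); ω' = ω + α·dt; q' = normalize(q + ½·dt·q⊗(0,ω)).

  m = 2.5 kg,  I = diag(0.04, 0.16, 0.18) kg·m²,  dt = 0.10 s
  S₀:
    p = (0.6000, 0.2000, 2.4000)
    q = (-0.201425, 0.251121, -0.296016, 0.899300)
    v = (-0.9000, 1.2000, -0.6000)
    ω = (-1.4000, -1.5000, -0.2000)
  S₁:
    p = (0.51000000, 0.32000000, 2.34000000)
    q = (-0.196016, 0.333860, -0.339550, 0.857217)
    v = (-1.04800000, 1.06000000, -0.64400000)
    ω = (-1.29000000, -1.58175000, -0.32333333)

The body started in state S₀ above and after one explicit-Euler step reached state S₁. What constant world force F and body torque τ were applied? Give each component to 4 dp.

Δω = ω₁−ω₀ = (0.11000000, -0.08175000, -0.12333333)
precession coupling = (0.0060, -0.0392, 0.2520)
I·α + gyro = (0.0500, -0.1700, 0.0300)
Δv = v₁−v₀ = (-0.14800000, -0.14000000, -0.04400000)
applied force F = (-3.7000, -3.5000, -1.1000)

F = (-3.7000, -3.5000, -1.1000)
τ = (0.0500, -0.1700, 0.0300)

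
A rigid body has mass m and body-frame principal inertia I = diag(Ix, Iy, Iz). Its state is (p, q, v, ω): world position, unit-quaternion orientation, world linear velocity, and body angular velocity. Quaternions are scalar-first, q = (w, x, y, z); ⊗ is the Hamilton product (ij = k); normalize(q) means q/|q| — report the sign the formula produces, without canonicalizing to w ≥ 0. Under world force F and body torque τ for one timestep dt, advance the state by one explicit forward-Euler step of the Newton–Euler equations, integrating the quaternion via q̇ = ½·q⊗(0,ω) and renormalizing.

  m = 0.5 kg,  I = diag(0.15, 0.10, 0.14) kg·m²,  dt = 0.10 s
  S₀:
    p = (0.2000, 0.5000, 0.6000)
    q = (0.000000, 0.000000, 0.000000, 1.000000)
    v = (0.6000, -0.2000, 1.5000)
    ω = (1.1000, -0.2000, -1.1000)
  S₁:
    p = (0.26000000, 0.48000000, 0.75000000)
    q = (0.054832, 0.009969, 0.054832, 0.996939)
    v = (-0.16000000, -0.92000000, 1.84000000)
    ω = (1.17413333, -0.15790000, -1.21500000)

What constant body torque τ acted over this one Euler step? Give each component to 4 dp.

τ = (0.1200, 0.0300, -0.1500)

rate change Δω = (0.07413333, 0.04210000, -0.11500000)
ω₀×(Iω₀) = (0.0088, -0.0121, 0.0110)
applied torque τ = (0.1200, 0.0300, -0.1500)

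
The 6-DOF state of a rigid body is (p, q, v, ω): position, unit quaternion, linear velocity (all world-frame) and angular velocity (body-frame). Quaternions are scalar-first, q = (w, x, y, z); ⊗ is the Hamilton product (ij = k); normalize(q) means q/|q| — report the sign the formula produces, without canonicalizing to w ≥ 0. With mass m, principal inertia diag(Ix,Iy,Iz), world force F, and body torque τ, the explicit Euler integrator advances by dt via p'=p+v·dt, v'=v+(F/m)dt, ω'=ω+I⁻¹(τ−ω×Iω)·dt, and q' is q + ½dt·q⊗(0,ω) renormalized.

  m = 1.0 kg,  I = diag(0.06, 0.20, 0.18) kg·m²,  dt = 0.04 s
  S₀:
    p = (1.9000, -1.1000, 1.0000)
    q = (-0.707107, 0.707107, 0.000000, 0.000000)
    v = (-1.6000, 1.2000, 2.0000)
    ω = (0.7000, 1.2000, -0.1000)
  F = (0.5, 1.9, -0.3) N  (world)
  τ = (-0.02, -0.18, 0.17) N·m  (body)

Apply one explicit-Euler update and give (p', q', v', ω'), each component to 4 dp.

p' = (1.8360, -1.0520, 1.0800)
q' = (-0.7167, 0.6969, -0.0156, 0.0184)
v' = (-1.5800, 1.2760, 1.9880)
ω' = (0.6851, 1.1623, -0.0884)

(τ − ω×Iω)/I = (-0.3733, -0.9420, 0.2911)
new body rate ω' = (0.6851, 1.1623, -0.0884)
Hamilton product q⊗(0,ω) = (-0.4949749, -0.4949749, -0.7778177, 0.9192391)
q' = normalize(q + ½dt·q⊗(0,ω)) = (-0.7167, 0.6969, -0.0156, 0.0184)
a = F/m = (0.5000, 1.9000, -0.3000)
p + v·dt = (1.8360, -1.0520, 1.0800)
v' = v + a·dt = (-1.5800, 1.2760, 1.9880)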